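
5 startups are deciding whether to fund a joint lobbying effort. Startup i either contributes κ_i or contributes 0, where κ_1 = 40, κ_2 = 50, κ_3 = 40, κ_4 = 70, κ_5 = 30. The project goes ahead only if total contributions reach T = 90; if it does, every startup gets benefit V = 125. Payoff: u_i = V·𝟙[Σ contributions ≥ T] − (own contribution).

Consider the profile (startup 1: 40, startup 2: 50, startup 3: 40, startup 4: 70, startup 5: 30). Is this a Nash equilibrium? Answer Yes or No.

No

Total = 230 ≥ 90: provided.
Startup 1 (pledges 40, payoff 85): dropping to 0 → total 190, payoff 125. Profitable deviation.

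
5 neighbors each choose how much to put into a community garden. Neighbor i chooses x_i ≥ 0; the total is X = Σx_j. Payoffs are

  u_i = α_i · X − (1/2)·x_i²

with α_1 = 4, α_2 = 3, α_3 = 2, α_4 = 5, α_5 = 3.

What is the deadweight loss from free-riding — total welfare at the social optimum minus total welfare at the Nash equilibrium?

Neighbor i's FOC: ∂u_i/∂x_i = α_i − x_i = 0, so x_i* = α_i.
NE contributions = (4, 3, 2, 5, 3); X = 17.
W^NE = (Σα)·X − ½Σα_i² = 17² − ½·63 = 257.5.
Planner sets x_i = Σα_j = 17 for every i, so X^SO = 5·17 = 85.
W^SO = (Σα)·X^SO − ½·5·(Σα)² = (5/2)·17² = 722.5.
Deadweight loss = W^SO − W^NE = 465.

465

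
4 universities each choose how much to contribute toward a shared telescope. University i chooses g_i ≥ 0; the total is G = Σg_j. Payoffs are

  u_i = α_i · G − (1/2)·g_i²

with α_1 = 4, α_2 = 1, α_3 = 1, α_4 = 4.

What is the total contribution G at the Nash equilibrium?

10

University i's FOC: ∂u_i/∂g_i = α_i − g_i = 0, so g_i* = α_i.
NE contributions = (4, 1, 1, 4); G = 10.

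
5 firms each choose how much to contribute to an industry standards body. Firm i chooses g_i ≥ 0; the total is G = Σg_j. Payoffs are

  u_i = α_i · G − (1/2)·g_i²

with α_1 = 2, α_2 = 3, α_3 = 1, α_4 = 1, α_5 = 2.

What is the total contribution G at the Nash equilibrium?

9

Firm i's FOC: ∂u_i/∂g_i = α_i − g_i = 0, so g_i* = α_i.
NE contributions = (2, 3, 1, 1, 2); G = 9.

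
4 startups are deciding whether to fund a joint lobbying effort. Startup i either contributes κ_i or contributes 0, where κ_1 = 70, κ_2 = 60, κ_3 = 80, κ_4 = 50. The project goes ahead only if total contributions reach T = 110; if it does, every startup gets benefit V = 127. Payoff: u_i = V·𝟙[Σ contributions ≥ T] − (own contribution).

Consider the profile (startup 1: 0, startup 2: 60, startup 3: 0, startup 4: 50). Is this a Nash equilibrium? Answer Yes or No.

Total = 110 ≥ 110: provided.
Startup 1 (pledges 0, payoff 127): pledging 70 → total 180, payoff 57. No gain.
Startup 2 (pledges 60, payoff 67): dropping to 0 → total 50, payoff 0. No gain.
Startup 3 (pledges 0, payoff 127): pledging 80 → total 190, payoff 47. No gain.
Startup 4 (pledges 50, payoff 77): dropping to 0 → total 60, payoff 0. No gain.

Yes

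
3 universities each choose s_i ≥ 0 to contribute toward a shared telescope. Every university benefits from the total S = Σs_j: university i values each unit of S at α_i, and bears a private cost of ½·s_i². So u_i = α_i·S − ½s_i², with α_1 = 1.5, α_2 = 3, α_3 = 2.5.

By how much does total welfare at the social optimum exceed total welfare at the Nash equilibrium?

33.25

University i's FOC: ∂u_i/∂s_i = α_i − s_i = 0, so s_i* = α_i.
NE contributions = (1.5, 3, 2.5); S = 7.
W^NE = (Σα)·S − ½Σα_i² = 7² − ½·17.5 = 40.25.
Planner sets s_i = Σα_j = 7 for every i, so S^SO = 3·7 = 21.
W^SO = (Σα)·S^SO − ½·3·(Σα)² = (3/2)·7² = 73.5.
Deadweight loss = W^SO − W^NE = 33.25.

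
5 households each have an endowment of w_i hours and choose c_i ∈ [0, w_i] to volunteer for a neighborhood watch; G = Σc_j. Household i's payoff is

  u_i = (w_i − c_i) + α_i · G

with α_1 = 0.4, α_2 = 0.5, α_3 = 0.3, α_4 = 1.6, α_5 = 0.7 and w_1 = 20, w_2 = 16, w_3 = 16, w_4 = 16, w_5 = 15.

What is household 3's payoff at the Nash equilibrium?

∂u_i/∂c_i = α_i − 1, so household i contributes w_i if α_i > 1, else 0.
α_i > 1 for i ∈ {4}; NE contributions (0, 0, 0, 16, 0), G = 16.
u_3 = (16 − 0) + 0.3·16 = 20.8.

20.8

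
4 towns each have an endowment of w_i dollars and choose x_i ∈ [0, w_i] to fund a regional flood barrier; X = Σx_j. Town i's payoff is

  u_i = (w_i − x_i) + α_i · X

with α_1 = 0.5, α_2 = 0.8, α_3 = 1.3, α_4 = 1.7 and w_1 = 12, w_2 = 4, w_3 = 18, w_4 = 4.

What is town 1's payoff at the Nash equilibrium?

∂u_i/∂x_i = α_i − 1, so town i contributes w_i if α_i > 1, else 0.
α_i > 1 for i ∈ {3, 4}; NE contributions (0, 0, 18, 4), X = 22.
u_1 = (12 − 0) + 0.5·22 = 23.

23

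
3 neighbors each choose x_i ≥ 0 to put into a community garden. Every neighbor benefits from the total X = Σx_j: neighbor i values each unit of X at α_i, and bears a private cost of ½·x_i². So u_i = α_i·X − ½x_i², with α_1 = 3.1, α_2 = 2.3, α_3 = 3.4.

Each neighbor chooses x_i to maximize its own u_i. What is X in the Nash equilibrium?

Neighbor i's FOC: ∂u_i/∂x_i = α_i − x_i = 0, so x_i* = α_i.
NE contributions = (3.1, 2.3, 3.4); X = 8.8.

8.8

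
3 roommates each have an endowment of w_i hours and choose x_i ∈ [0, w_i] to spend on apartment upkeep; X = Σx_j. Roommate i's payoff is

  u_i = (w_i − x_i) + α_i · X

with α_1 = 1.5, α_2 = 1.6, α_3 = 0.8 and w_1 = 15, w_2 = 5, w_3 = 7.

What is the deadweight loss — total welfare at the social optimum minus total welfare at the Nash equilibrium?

∂u_i/∂x_i = α_i − 1, so roommate i contributes w_i if α_i > 1, else 0.
α_i > 1 for i ∈ {1, 2}; NE contributions (15, 5, 0), X = 20.
W^NE = Σw_i − X^NE + (Σα_i)·X^NE = 27 + 2.9·20 = 85.
Planner: ∂(Σu_j)/∂x_i = Σα_j − 1 = 2.9 > 0, so everyone contributes w_i; X^SO = 27, W^SO = 27 + 2.9·27 = 105.3.
Deadweight loss = 20.3.

20.3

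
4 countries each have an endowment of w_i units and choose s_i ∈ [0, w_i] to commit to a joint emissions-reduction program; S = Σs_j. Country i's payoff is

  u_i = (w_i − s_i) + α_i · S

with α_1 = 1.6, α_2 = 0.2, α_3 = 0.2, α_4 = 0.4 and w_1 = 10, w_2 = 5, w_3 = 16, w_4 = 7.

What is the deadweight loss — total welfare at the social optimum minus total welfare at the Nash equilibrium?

39.2

∂u_i/∂s_i = α_i − 1, so country i contributes w_i if α_i > 1, else 0.
α_i > 1 for i ∈ {1}; NE contributions (10, 0, 0, 0), S = 10.
W^NE = Σw_i − S^NE + (Σα_i)·S^NE = 38 + 1.4·10 = 52.
Planner: ∂(Σu_j)/∂s_i = Σα_j − 1 = 1.4 > 0, so everyone contributes w_i; S^SO = 38, W^SO = 38 + 1.4·38 = 91.2.
Deadweight loss = 39.2.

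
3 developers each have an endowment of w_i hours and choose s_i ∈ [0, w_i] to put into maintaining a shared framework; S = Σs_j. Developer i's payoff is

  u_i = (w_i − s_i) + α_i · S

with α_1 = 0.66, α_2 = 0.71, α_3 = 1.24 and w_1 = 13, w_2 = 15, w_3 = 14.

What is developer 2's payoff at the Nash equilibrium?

24.94

∂u_i/∂s_i = α_i − 1, so developer i contributes w_i if α_i > 1, else 0.
α_i > 1 for i ∈ {3}; NE contributions (0, 0, 14), S = 14.
u_2 = (15 − 0) + 0.71·14 = 24.94.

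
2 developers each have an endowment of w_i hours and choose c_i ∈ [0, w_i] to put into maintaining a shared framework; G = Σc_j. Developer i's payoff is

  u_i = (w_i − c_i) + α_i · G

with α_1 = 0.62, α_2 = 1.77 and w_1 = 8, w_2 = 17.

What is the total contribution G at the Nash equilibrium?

∂u_i/∂c_i = α_i − 1, so developer i contributes w_i if α_i > 1, else 0.
α_i > 1 for i ∈ {2}; NE contributions (0, 17), G = 17.

17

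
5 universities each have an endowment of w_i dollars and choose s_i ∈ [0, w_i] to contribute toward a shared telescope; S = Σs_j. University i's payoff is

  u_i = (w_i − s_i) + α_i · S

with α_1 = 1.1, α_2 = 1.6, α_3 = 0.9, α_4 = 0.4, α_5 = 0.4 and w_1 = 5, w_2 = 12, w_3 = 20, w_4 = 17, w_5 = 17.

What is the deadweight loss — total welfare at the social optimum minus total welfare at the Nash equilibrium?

183.6

∂u_i/∂s_i = α_i − 1, so university i contributes w_i if α_i > 1, else 0.
α_i > 1 for i ∈ {1, 2}; NE contributions (5, 12, 0, 0, 0), S = 17.
W^NE = Σw_i − S^NE + (Σα_i)·S^NE = 71 + 3.4·17 = 128.8.
Planner: ∂(Σu_j)/∂s_i = Σα_j − 1 = 3.4 > 0, so everyone contributes w_i; S^SO = 71, W^SO = 71 + 3.4·71 = 312.4.
Deadweight loss = 183.6.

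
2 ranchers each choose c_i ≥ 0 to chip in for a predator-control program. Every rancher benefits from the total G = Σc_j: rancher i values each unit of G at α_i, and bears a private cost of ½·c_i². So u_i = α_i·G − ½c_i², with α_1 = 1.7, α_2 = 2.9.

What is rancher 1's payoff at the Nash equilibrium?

Rancher i's FOC: ∂u_i/∂c_i = α_i − c_i = 0, so c_i* = α_i.
NE contributions = (1.7, 2.9); G = 4.6.
u_1 = α_1·G − ½·(c_1)² = 1.7·4.6 − ½·1.7² = 6.375.

6.375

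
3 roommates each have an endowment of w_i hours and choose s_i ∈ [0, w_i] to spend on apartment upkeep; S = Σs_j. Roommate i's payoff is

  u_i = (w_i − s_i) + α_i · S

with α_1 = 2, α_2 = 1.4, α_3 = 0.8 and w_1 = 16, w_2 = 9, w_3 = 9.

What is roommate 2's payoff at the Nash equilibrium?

35

∂u_i/∂s_i = α_i − 1, so roommate i contributes w_i if α_i > 1, else 0.
α_i > 1 for i ∈ {1, 2}; NE contributions (16, 9, 0), S = 25.
u_2 = (9 − 9) + 1.4·25 = 35.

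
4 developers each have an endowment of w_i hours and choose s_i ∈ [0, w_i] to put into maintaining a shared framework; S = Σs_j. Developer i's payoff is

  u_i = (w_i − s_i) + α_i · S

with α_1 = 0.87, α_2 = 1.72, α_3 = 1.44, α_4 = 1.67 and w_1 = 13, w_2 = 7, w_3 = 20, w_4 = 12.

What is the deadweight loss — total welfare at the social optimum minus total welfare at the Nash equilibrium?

61.1

∂u_i/∂s_i = α_i − 1, so developer i contributes w_i if α_i > 1, else 0.
α_i > 1 for i ∈ {2, 3, 4}; NE contributions (0, 7, 20, 12), S = 39.
W^NE = Σw_i − S^NE + (Σα_i)·S^NE = 52 + 4.7·39 = 235.3.
Planner: ∂(Σu_j)/∂s_i = Σα_j − 1 = 4.7 > 0, so everyone contributes w_i; S^SO = 52, W^SO = 52 + 4.7·52 = 296.4.
Deadweight loss = 61.1.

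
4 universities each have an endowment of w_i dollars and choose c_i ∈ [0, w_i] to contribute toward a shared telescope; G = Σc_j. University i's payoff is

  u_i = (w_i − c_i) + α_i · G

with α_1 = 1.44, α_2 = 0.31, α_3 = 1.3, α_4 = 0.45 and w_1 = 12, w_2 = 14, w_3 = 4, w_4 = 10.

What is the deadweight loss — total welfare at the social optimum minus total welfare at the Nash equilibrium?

∂u_i/∂c_i = α_i − 1, so university i contributes w_i if α_i > 1, else 0.
α_i > 1 for i ∈ {1, 3}; NE contributions (12, 0, 4, 0), G = 16.
W^NE = Σw_i − G^NE + (Σα_i)·G^NE = 40 + 2.5·16 = 80.
Planner: ∂(Σu_j)/∂c_i = Σα_j − 1 = 2.5 > 0, so everyone contributes w_i; G^SO = 40, W^SO = 40 + 2.5·40 = 140.
Deadweight loss = 60.

60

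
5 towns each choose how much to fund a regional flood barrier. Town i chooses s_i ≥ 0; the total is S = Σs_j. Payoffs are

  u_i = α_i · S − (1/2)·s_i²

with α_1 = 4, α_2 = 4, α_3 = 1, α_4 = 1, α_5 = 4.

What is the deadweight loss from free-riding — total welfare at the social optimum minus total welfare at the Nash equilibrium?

Town i's FOC: ∂u_i/∂s_i = α_i − s_i = 0, so s_i* = α_i.
NE contributions = (4, 4, 1, 1, 4); S = 14.
W^NE = (Σα)·S − ½Σα_i² = 14² − ½·50 = 171.
Planner sets s_i = Σα_j = 14 for every i, so S^SO = 5·14 = 70.
W^SO = (Σα)·S^SO − ½·5·(Σα)² = (5/2)·14² = 490.
Deadweight loss = W^SO − W^NE = 319.

319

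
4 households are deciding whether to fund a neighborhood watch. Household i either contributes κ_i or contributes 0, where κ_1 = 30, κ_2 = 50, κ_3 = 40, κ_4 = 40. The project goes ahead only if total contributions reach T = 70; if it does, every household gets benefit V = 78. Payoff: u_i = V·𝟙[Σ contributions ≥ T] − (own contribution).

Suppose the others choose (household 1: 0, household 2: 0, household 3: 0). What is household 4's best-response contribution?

0

Others' total = 0. Even contributing 40 gives 40 < 70: no benefit either way.
Best response: 0.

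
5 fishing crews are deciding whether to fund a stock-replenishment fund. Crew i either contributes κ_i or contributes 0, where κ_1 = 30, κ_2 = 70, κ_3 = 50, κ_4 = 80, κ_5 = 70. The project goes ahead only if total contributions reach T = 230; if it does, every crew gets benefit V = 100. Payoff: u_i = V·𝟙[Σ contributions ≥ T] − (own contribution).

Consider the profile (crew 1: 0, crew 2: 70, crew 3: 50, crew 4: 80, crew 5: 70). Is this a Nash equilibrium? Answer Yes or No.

Yes

Total = 270 ≥ 230: provided.
Crew 1 (pledges 0, payoff 100): pledging 30 → total 300, payoff 70. No gain.
Crew 2 (pledges 70, payoff 30): dropping to 0 → total 200, payoff 0. No gain.
Crew 3 (pledges 50, payoff 50): dropping to 0 → total 220, payoff 0. No gain.
Crew 4 (pledges 80, payoff 20): dropping to 0 → total 190, payoff 0. No gain.
Crew 5 (pledges 70, payoff 30): dropping to 0 → total 200, payoff 0. No gain.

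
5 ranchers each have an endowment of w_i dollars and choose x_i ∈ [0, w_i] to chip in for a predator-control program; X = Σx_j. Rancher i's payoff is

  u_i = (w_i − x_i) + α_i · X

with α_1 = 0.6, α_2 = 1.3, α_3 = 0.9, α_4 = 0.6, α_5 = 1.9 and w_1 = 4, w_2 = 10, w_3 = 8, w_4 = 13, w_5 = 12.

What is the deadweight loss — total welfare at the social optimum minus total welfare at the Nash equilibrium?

∂u_i/∂x_i = α_i − 1, so rancher i contributes w_i if α_i > 1, else 0.
α_i > 1 for i ∈ {2, 5}; NE contributions (0, 10, 0, 0, 12), X = 22.
W^NE = Σw_i − X^NE + (Σα_i)·X^NE = 47 + 4.3·22 = 141.6.
Planner: ∂(Σu_j)/∂x_i = Σα_j − 1 = 4.3 > 0, so everyone contributes w_i; X^SO = 47, W^SO = 47 + 4.3·47 = 249.1.
Deadweight loss = 107.5.

107.5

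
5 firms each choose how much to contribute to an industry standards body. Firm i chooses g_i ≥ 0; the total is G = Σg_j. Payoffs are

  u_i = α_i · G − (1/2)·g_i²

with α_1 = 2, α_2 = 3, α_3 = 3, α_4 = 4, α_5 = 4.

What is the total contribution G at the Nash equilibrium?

16

Firm i's FOC: ∂u_i/∂g_i = α_i − g_i = 0, so g_i* = α_i.
NE contributions = (2, 3, 3, 4, 4); G = 16.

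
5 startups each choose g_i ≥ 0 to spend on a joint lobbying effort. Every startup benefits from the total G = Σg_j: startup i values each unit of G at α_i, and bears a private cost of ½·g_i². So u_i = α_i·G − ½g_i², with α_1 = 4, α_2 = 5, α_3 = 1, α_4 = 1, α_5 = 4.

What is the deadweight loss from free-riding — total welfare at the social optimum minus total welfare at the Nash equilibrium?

367

Startup i's FOC: ∂u_i/∂g_i = α_i − g_i = 0, so g_i* = α_i.
NE contributions = (4, 5, 1, 1, 4); G = 15.
W^NE = (Σα)·G − ½Σα_i² = 15² − ½·59 = 195.5.
Planner sets g_i = Σα_j = 15 for every i, so G^SO = 5·15 = 75.
W^SO = (Σα)·G^SO − ½·5·(Σα)² = (5/2)·15² = 562.5.
Deadweight loss = W^SO − W^NE = 367.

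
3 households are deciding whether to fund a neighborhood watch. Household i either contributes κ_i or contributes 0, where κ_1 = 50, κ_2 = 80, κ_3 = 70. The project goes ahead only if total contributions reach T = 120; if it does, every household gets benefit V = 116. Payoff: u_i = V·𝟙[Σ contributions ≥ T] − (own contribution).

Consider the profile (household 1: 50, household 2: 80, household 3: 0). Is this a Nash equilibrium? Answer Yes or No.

Total = 130 ≥ 120: provided.
Household 1 (pledges 50, payoff 66): dropping to 0 → total 80, payoff 0. No gain.
Household 2 (pledges 80, payoff 36): dropping to 0 → total 50, payoff 0. No gain.
Household 3 (pledges 0, payoff 116): pledging 70 → total 200, payoff 46. No gain.

Yes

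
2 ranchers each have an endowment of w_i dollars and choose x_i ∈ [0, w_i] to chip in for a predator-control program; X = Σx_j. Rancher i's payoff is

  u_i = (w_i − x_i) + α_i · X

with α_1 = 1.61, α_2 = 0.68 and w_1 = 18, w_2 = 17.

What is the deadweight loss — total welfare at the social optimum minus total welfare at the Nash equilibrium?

∂u_i/∂x_i = α_i − 1, so rancher i contributes w_i if α_i > 1, else 0.
α_i > 1 for i ∈ {1}; NE contributions (18, 0), X = 18.
W^NE = Σw_i − X^NE + (Σα_i)·X^NE = 35 + 1.29·18 = 58.22.
Planner: ∂(Σu_j)/∂x_i = Σα_j − 1 = 1.29 > 0, so everyone contributes w_i; X^SO = 35, W^SO = 35 + 1.29·35 = 80.15.
Deadweight loss = 21.93.

21.93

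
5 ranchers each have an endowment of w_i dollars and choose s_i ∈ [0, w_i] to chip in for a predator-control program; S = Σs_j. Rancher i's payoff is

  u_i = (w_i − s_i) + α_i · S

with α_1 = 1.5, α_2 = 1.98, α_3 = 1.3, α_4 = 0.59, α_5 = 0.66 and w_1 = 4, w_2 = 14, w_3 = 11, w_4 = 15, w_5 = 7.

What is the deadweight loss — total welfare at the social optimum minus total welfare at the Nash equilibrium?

110.66

∂u_i/∂s_i = α_i − 1, so rancher i contributes w_i if α_i > 1, else 0.
α_i > 1 for i ∈ {1, 2, 3}; NE contributions (4, 14, 11, 0, 0), S = 29.
W^NE = Σw_i − S^NE + (Σα_i)·S^NE = 51 + 5.03·29 = 196.87.
Planner: ∂(Σu_j)/∂s_i = Σα_j − 1 = 5.03 > 0, so everyone contributes w_i; S^SO = 51, W^SO = 51 + 5.03·51 = 307.53.
Deadweight loss = 110.66.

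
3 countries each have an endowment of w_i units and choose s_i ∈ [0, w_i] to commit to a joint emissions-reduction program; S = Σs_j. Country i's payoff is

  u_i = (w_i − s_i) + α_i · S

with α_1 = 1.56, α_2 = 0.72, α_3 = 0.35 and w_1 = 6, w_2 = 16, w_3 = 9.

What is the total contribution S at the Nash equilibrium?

∂u_i/∂s_i = α_i − 1, so country i contributes w_i if α_i > 1, else 0.
α_i > 1 for i ∈ {1}; NE contributions (6, 0, 0), S = 6.

6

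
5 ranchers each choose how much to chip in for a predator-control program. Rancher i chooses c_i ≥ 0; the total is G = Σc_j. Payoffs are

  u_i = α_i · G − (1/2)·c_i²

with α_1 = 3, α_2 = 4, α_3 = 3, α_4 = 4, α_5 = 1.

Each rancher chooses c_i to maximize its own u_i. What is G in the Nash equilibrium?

Rancher i's FOC: ∂u_i/∂c_i = α_i − c_i = 0, so c_i* = α_i.
NE contributions = (3, 4, 3, 4, 1); G = 15.

15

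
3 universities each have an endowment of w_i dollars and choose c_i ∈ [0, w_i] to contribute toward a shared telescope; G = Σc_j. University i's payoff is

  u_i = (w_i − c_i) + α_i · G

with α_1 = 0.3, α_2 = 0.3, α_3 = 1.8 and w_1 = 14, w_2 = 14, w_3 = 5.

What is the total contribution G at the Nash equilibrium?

5

∂u_i/∂c_i = α_i − 1, so university i contributes w_i if α_i > 1, else 0.
α_i > 1 for i ∈ {3}; NE contributions (0, 0, 5), G = 5.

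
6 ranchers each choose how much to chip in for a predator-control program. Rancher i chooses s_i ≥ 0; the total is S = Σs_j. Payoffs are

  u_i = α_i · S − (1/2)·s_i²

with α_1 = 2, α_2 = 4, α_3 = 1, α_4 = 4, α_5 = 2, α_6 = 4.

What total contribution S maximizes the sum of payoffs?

102

Planner FOC: ∂(Σu_j)/∂s_i = (Σα_j) − s_i = 0, so s_i^SO = Σα_j = 17 for every i; S^SO = 102.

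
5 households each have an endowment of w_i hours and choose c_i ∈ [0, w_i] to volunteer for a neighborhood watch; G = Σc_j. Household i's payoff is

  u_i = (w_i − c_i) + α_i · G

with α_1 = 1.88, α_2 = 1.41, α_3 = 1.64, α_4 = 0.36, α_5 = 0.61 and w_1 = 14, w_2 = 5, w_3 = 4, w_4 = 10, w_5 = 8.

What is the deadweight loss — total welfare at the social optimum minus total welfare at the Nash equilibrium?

∂u_i/∂c_i = α_i − 1, so household i contributes w_i if α_i > 1, else 0.
α_i > 1 for i ∈ {1, 2, 3}; NE contributions (14, 5, 4, 0, 0), G = 23.
W^NE = Σw_i − G^NE + (Σα_i)·G^NE = 41 + 4.9·23 = 153.7.
Planner: ∂(Σu_j)/∂c_i = Σα_j − 1 = 4.9 > 0, so everyone contributes w_i; G^SO = 41, W^SO = 41 + 4.9·41 = 241.9.
Deadweight loss = 88.2.

88.2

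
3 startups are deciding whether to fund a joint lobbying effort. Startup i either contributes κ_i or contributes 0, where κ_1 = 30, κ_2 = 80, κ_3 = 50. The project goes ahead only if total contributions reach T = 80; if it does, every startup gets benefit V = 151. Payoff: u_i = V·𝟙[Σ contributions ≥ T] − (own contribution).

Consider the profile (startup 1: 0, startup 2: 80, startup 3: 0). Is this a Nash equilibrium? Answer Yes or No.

Yes

Total = 80 ≥ 80: provided.
Startup 1 (pledges 0, payoff 151): pledging 30 → total 110, payoff 121. No gain.
Startup 2 (pledges 80, payoff 71): dropping to 0 → total 0, payoff 0. No gain.
Startup 3 (pledges 0, payoff 151): pledging 50 → total 130, payoff 101. No gain.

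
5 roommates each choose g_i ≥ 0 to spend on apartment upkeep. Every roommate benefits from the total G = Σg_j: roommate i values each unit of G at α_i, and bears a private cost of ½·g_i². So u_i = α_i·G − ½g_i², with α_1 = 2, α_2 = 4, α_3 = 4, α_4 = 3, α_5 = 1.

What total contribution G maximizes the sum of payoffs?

70

Planner FOC: ∂(Σu_j)/∂g_i = (Σα_j) − g_i = 0, so g_i^SO = Σα_j = 14 for every i; G^SO = 70.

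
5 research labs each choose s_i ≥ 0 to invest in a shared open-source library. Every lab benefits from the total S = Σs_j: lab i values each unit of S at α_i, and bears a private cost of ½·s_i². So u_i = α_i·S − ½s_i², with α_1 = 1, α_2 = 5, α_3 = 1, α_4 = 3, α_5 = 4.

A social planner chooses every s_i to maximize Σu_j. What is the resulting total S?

Planner FOC: ∂(Σu_j)/∂s_i = (Σα_j) − s_i = 0, so s_i^SO = Σα_j = 14 for every i; S^SO = 70.

70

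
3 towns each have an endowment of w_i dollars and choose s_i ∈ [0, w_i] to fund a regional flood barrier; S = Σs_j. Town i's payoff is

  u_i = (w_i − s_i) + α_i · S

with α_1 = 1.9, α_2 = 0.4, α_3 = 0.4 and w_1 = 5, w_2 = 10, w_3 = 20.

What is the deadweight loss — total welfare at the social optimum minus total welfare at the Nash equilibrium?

∂u_i/∂s_i = α_i − 1, so town i contributes w_i if α_i > 1, else 0.
α_i > 1 for i ∈ {1}; NE contributions (5, 0, 0), S = 5.
W^NE = Σw_i − S^NE + (Σα_i)·S^NE = 35 + 1.7·5 = 43.5.
Planner: ∂(Σu_j)/∂s_i = Σα_j − 1 = 1.7 > 0, so everyone contributes w_i; S^SO = 35, W^SO = 35 + 1.7·35 = 94.5.
Deadweight loss = 51.

51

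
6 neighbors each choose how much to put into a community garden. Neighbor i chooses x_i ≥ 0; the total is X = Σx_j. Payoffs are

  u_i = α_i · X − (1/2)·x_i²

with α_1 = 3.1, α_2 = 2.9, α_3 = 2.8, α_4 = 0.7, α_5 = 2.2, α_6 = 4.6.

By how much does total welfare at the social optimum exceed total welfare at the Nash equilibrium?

557.555

Neighbor i's FOC: ∂u_i/∂x_i = α_i − x_i = 0, so x_i* = α_i.
NE contributions = (3.1, 2.9, 2.8, 0.7, 2.2, 4.6); X = 16.3.
W^NE = (Σα)·X − ½Σα_i² = 16.3² − ½·52.35 = 239.515.
Planner sets x_i = Σα_j = 16.3 for every i, so X^SO = 6·16.3 = 97.8.
W^SO = (Σα)·X^SO − ½·6·(Σα)² = (6/2)·16.3² = 797.07.
Deadweight loss = W^SO − W^NE = 557.555.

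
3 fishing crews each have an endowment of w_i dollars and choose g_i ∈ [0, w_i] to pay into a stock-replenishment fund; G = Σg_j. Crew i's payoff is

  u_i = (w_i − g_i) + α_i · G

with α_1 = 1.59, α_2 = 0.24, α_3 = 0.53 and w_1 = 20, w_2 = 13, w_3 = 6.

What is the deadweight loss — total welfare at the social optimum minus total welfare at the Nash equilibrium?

∂u_i/∂g_i = α_i − 1, so crew i contributes w_i if α_i > 1, else 0.
α_i > 1 for i ∈ {1}; NE contributions (20, 0, 0), G = 20.
W^NE = Σw_i − G^NE + (Σα_i)·G^NE = 39 + 1.36·20 = 66.2.
Planner: ∂(Σu_j)/∂g_i = Σα_j − 1 = 1.36 > 0, so everyone contributes w_i; G^SO = 39, W^SO = 39 + 1.36·39 = 92.04.
Deadweight loss = 25.84.

25.84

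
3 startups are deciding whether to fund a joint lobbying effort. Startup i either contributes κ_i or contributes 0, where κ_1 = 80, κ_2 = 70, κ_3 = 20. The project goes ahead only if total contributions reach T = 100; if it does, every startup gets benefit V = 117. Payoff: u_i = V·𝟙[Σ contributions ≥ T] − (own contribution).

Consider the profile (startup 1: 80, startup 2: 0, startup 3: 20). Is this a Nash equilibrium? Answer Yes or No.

Yes

Total = 100 ≥ 100: provided.
Startup 1 (pledges 80, payoff 37): dropping to 0 → total 20, payoff 0. No gain.
Startup 2 (pledges 0, payoff 117): pledging 70 → total 170, payoff 47. No gain.
Startup 3 (pledges 20, payoff 97): dropping to 0 → total 80, payoff 0. No gain.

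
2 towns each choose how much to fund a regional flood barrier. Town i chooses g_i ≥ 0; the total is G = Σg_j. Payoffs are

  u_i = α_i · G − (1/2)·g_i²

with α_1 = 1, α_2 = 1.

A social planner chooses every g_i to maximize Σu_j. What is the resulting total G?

4

Planner FOC: ∂(Σu_j)/∂g_i = (Σα_j) − g_i = 0, so g_i^SO = Σα_j = 2 for every i; G^SO = 4.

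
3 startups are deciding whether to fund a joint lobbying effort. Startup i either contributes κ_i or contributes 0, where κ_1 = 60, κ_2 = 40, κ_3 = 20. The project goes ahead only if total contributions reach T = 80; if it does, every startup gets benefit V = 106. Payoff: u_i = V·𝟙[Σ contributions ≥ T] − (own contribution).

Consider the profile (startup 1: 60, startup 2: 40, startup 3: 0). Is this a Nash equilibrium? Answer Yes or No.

Total = 100 ≥ 80: provided.
Startup 1 (pledges 60, payoff 46): dropping to 0 → total 40, payoff 0. No gain.
Startup 2 (pledges 40, payoff 66): dropping to 0 → total 60, payoff 0. No gain.
Startup 3 (pledges 0, payoff 106): pledging 20 → total 120, payoff 86. No gain.

Yes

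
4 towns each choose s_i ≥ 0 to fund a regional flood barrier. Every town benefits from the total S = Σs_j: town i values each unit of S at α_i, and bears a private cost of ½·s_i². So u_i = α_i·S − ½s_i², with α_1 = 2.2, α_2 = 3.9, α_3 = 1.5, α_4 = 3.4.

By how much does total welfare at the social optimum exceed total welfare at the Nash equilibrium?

137.93

Town i's FOC: ∂u_i/∂s_i = α_i − s_i = 0, so s_i* = α_i.
NE contributions = (2.2, 3.9, 1.5, 3.4); S = 11.
W^NE = (Σα)·S − ½Σα_i² = 11² − ½·33.86 = 104.07.
Planner sets s_i = Σα_j = 11 for every i, so S^SO = 4·11 = 44.
W^SO = (Σα)·S^SO − ½·4·(Σα)² = (4/2)·11² = 242.
Deadweight loss = W^SO − W^NE = 137.93.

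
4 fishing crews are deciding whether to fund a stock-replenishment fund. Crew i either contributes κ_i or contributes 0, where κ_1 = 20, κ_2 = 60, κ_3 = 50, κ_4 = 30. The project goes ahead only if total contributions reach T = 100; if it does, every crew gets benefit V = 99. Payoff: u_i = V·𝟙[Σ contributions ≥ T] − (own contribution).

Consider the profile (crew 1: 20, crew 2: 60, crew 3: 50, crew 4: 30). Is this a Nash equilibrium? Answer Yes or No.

No

Total = 160 ≥ 100: provided.
Crew 1 (pledges 20, payoff 79): dropping to 0 → total 140, payoff 99. Profitable deviation.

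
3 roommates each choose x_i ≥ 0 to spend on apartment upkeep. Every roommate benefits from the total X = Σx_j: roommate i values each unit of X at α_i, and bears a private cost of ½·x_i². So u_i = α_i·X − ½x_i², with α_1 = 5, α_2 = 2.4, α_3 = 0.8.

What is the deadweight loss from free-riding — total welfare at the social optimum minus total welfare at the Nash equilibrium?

49.32

Roommate i's FOC: ∂u_i/∂x_i = α_i − x_i = 0, so x_i* = α_i.
NE contributions = (5, 2.4, 0.8); X = 8.2.
W^NE = (Σα)·X − ½Σα_i² = 8.2² − ½·31.4 = 51.54.
Planner sets x_i = Σα_j = 8.2 for every i, so X^SO = 3·8.2 = 24.6.
W^SO = (Σα)·X^SO − ½·3·(Σα)² = (3/2)·8.2² = 100.86.
Deadweight loss = W^SO − W^NE = 49.32.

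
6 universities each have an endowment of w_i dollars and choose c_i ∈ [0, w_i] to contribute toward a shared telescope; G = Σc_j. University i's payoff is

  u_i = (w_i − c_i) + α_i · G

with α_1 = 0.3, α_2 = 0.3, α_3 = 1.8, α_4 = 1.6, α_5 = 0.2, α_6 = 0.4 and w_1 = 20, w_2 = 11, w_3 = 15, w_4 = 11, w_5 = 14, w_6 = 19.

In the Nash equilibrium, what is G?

26

∂u_i/∂c_i = α_i − 1, so university i contributes w_i if α_i > 1, else 0.
α_i > 1 for i ∈ {3, 4}; NE contributions (0, 0, 15, 11, 0, 0), G = 26.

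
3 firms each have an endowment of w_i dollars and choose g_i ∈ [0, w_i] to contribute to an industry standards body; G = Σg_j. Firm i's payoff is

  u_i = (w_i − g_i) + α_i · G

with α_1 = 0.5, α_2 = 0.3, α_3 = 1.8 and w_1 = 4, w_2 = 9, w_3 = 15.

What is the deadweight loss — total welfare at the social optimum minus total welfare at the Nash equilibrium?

20.8

∂u_i/∂g_i = α_i − 1, so firm i contributes w_i if α_i > 1, else 0.
α_i > 1 for i ∈ {3}; NE contributions (0, 0, 15), G = 15.
W^NE = Σw_i − G^NE + (Σα_i)·G^NE = 28 + 1.6·15 = 52.
Planner: ∂(Σu_j)/∂g_i = Σα_j − 1 = 1.6 > 0, so everyone contributes w_i; G^SO = 28, W^SO = 28 + 1.6·28 = 72.8.
Deadweight loss = 20.8.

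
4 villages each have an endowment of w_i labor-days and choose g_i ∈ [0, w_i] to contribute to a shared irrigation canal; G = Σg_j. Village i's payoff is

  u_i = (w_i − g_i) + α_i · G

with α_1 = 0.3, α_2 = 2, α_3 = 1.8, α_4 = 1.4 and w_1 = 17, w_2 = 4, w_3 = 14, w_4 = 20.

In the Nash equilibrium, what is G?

38

∂u_i/∂g_i = α_i − 1, so village i contributes w_i if α_i > 1, else 0.
α_i > 1 for i ∈ {2, 3, 4}; NE contributions (0, 4, 14, 20), G = 38.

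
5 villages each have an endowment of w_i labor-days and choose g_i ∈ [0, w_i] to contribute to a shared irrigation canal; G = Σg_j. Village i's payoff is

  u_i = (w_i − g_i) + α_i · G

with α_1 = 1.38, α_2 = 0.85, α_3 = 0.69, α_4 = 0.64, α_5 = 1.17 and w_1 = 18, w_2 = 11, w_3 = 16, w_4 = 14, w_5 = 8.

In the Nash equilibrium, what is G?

26

∂u_i/∂g_i = α_i − 1, so village i contributes w_i if α_i > 1, else 0.
α_i > 1 for i ∈ {1, 5}; NE contributions (18, 0, 0, 0, 8), G = 26.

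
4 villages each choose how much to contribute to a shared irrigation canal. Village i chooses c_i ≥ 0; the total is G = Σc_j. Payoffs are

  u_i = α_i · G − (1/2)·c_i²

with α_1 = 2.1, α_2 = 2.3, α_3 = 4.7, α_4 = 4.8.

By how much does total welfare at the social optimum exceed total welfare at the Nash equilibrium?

Village i's FOC: ∂u_i/∂c_i = α_i − c_i = 0, so c_i* = α_i.
NE contributions = (2.1, 2.3, 4.7, 4.8); G = 13.9.
W^NE = (Σα)·G − ½Σα_i² = 13.9² − ½·54.83 = 165.795.
Planner sets c_i = Σα_j = 13.9 for every i, so G^SO = 4·13.9 = 55.6.
W^SO = (Σα)·G^SO − ½·4·(Σα)² = (4/2)·13.9² = 386.42.
Deadweight loss = W^SO − W^NE = 220.625.

220.625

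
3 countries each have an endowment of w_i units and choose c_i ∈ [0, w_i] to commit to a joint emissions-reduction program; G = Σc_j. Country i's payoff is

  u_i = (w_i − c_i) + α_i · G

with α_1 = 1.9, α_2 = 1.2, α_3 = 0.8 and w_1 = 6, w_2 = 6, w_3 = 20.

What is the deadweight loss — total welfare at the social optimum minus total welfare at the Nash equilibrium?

58

∂u_i/∂c_i = α_i − 1, so country i contributes w_i if α_i > 1, else 0.
α_i > 1 for i ∈ {1, 2}; NE contributions (6, 6, 0), G = 12.
W^NE = Σw_i − G^NE + (Σα_i)·G^NE = 32 + 2.9·12 = 66.8.
Planner: ∂(Σu_j)/∂c_i = Σα_j − 1 = 2.9 > 0, so everyone contributes w_i; G^SO = 32, W^SO = 32 + 2.9·32 = 124.8.
Deadweight loss = 58.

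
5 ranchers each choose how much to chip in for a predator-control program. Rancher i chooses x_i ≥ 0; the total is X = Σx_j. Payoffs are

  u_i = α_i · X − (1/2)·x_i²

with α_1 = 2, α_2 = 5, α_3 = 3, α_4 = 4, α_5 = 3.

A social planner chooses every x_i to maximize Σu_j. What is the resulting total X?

85

Planner FOC: ∂(Σu_j)/∂x_i = (Σα_j) − x_i = 0, so x_i^SO = Σα_j = 17 for every i; X^SO = 85.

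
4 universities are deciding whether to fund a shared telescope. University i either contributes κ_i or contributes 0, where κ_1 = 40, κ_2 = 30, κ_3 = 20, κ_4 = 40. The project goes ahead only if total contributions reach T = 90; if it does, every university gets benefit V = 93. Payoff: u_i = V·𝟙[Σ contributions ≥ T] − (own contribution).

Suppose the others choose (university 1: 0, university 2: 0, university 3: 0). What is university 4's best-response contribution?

0

Others' total = 0. Even contributing 40 gives 40 < 90: no benefit either way.
Best response: 0.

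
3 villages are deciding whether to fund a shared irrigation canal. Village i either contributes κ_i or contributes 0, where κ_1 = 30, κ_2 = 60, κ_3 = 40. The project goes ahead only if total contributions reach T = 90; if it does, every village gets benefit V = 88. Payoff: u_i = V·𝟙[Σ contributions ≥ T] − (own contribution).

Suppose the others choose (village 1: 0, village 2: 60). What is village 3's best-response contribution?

40

Others' total = 60. Contributing 40 brings total to 100 ≥ 90: gain V − κ_3 = 48.
Best response: 40.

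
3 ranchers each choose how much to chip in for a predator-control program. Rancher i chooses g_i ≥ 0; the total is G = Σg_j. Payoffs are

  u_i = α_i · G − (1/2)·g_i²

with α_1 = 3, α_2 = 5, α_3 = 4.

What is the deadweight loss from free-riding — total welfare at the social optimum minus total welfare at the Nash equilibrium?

97

Rancher i's FOC: ∂u_i/∂g_i = α_i − g_i = 0, so g_i* = α_i.
NE contributions = (3, 5, 4); G = 12.
W^NE = (Σα)·G − ½Σα_i² = 12² − ½·50 = 119.
Planner sets g_i = Σα_j = 12 for every i, so G^SO = 3·12 = 36.
W^SO = (Σα)·G^SO − ½·3·(Σα)² = (3/2)·12² = 216.
Deadweight loss = W^SO − W^NE = 97.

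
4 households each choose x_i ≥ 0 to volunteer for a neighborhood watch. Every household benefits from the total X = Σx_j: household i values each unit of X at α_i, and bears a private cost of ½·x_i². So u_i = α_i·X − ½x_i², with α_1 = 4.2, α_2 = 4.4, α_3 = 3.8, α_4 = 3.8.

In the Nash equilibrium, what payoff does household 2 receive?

61.6

Household i's FOC: ∂u_i/∂x_i = α_i − x_i = 0, so x_i* = α_i.
NE contributions = (4.2, 4.4, 3.8, 3.8); X = 16.2.
u_2 = α_2·X − ½·(x_2)² = 4.4·16.2 − ½·4.4² = 61.6.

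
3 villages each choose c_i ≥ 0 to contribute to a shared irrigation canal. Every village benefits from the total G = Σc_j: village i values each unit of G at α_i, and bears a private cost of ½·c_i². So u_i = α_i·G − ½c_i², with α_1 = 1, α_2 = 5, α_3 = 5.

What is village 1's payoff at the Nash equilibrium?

Village i's FOC: ∂u_i/∂c_i = α_i − c_i = 0, so c_i* = α_i.
NE contributions = (1, 5, 5); G = 11.
u_1 = α_1·G − ½·(c_1)² = 1·11 − ½·1² = 10.5.

10.5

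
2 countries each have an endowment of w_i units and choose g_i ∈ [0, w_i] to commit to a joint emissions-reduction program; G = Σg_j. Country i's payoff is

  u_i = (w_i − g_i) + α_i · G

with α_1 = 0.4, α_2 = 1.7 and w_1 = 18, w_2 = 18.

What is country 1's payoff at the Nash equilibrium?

∂u_i/∂g_i = α_i − 1, so country i contributes w_i if α_i > 1, else 0.
α_i > 1 for i ∈ {2}; NE contributions (0, 18), G = 18.
u_1 = (18 − 0) + 0.4·18 = 25.2.

25.2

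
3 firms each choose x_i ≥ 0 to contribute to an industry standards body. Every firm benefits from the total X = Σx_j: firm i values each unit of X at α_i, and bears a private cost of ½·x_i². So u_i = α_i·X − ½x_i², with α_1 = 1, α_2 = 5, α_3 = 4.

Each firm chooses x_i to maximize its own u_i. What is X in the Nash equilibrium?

10

Firm i's FOC: ∂u_i/∂x_i = α_i − x_i = 0, so x_i* = α_i.
NE contributions = (1, 5, 4); X = 10.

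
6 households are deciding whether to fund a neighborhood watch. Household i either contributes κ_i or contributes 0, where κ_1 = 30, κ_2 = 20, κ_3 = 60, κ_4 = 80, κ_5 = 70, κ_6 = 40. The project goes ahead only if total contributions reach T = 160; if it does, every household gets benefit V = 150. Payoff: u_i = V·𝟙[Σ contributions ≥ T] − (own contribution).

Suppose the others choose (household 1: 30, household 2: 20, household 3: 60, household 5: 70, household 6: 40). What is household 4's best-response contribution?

Others' total = 220 ≥ 160; contributing adds cost 80 for no extra benefit.
Best response: 0.

0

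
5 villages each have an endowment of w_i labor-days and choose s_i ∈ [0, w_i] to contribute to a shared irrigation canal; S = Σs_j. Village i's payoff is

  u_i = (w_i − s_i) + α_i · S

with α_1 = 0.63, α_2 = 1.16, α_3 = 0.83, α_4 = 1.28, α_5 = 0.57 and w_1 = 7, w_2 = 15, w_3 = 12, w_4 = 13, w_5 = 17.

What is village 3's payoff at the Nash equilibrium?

35.24

∂u_i/∂s_i = α_i − 1, so village i contributes w_i if α_i > 1, else 0.
α_i > 1 for i ∈ {2, 4}; NE contributions (0, 15, 0, 13, 0), S = 28.
u_3 = (12 − 0) + 0.83·28 = 35.24.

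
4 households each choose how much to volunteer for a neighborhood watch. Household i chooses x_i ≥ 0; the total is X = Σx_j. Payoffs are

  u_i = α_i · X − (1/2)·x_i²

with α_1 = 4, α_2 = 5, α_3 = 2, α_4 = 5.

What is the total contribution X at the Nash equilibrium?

Household i's FOC: ∂u_i/∂x_i = α_i − x_i = 0, so x_i* = α_i.
NE contributions = (4, 5, 2, 5); X = 16.

16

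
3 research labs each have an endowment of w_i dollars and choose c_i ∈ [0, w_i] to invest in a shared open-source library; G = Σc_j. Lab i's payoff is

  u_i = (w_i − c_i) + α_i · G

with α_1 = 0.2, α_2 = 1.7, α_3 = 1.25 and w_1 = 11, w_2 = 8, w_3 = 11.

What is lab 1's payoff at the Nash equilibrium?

∂u_i/∂c_i = α_i − 1, so lab i contributes w_i if α_i > 1, else 0.
α_i > 1 for i ∈ {2, 3}; NE contributions (0, 8, 11), G = 19.
u_1 = (11 − 0) + 0.2·19 = 14.8.

14.8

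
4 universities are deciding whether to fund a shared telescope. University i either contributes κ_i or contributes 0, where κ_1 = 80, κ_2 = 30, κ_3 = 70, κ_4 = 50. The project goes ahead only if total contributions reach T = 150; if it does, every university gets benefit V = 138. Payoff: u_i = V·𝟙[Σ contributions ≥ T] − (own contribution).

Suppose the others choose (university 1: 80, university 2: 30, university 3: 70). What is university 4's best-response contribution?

Others' total = 180 ≥ 150; contributing adds cost 50 for no extra benefit.
Best response: 0.

0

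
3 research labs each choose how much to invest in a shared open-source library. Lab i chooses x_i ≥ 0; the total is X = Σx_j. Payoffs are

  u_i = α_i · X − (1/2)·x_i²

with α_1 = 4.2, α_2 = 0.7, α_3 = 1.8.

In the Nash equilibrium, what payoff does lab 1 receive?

19.32

Lab i's FOC: ∂u_i/∂x_i = α_i − x_i = 0, so x_i* = α_i.
NE contributions = (4.2, 0.7, 1.8); X = 6.7.
u_1 = α_1·X − ½·(x_1)² = 4.2·6.7 − ½·4.2² = 19.32.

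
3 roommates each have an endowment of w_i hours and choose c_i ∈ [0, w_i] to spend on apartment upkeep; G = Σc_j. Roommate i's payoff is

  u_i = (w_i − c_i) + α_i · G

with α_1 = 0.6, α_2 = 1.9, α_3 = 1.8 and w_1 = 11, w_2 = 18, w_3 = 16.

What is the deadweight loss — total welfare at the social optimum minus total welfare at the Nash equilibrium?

∂u_i/∂c_i = α_i − 1, so roommate i contributes w_i if α_i > 1, else 0.
α_i > 1 for i ∈ {2, 3}; NE contributions (0, 18, 16), G = 34.
W^NE = Σw_i − G^NE + (Σα_i)·G^NE = 45 + 3.3·34 = 157.2.
Planner: ∂(Σu_j)/∂c_i = Σα_j − 1 = 3.3 > 0, so everyone contributes w_i; G^SO = 45, W^SO = 45 + 3.3·45 = 193.5.
Deadweight loss = 36.3.

36.3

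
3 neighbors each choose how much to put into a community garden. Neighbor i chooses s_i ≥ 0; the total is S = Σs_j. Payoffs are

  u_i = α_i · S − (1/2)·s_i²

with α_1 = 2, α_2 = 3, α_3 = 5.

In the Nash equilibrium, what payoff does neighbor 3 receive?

Neighbor i's FOC: ∂u_i/∂s_i = α_i − s_i = 0, so s_i* = α_i.
NE contributions = (2, 3, 5); S = 10.
u_3 = α_3·S − ½·(s_3)² = 5·10 − ½·5² = 37.5.

37.5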